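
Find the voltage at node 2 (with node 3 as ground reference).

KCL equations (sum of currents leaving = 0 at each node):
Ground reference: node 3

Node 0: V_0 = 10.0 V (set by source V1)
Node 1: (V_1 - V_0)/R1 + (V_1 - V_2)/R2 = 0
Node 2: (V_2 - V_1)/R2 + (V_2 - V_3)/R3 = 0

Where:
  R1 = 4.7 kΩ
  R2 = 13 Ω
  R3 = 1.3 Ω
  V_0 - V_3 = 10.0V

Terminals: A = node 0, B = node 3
Nodal analysis, taking node 3 as the 0 V reference.
Source V1 fixes V_0 = 10 V.
KCL at each unknown node (sum of currents leaving = 0; resistances in Ω):
  Node 1: (V_1 - 10)/4700 + (V_1 - V_2)/13 = 0
  Node 2: (V_2 - V_1)/13 + (V_2 - 0)/1.3 = 0
Collecting terms (coefficients in siemens):
  0.07714·V_1 - 0.07692·V_2 = 0.002128
  0.8462·V_2 - 0.07692·V_1 = 0
Determinant D = (0.07714)(0.8462) - (-0.07692)(-0.07692) = 0.05935
V_1 = [(0.002128)(0.8462) - (-0.07692)(0)]/D = 0.03033 V
V_2 = [(0.07714)(0) - (0.002128)(-0.07692)]/D = 0.002758 V
The requested potential is V_2 = 0.002758 V.

Final answer: V_2 = 0.002758 V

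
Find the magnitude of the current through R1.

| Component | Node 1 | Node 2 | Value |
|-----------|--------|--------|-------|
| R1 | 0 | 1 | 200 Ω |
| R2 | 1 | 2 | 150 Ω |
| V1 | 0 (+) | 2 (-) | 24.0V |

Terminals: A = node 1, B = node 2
Nodal analysis, taking node 2 as the 0 V reference.
Source V1 fixes V_0 = 24 V.
KCL at each unknown node (sum of currents leaving = 0; resistances in Ω):
  Node 1: (V_1 - 24)/200 + (V_1 - 0)/150 = 0
Collecting terms: 0.01167 × V_1 = 0.12  =>  V_1 = 10.29 V
I_R1 = (V_0 - V_1)/R1 = (24 - 10.29)/200 = 0.06857 A
|I_R1| = 0.06857 A

Final answer: |I_R1| = 0.06857 A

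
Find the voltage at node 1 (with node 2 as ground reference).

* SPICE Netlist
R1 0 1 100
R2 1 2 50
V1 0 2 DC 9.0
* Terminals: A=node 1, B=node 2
Nodal analysis, taking node 2 as the 0 V reference.
Source V1 fixes V_0 = 9 V.
KCL at each unknown node (sum of currents leaving = 0; resistances in Ω):
  Node 1: (V_1 - 9)/100 + (V_1 - 0)/50 = 0
Collecting terms: 0.03 × V_1 = 0.09  =>  V_1 = 3 V
The requested potential is V_1 = 3 V.

Final answer: V_1 = 3 V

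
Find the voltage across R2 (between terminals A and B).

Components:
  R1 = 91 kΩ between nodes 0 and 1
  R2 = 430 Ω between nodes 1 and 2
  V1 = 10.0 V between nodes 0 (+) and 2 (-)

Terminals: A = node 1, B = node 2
R1 and R2 are in series across V1 (node 0 → node 1 → node 2), and the output A–B is taken across R2, so this is a voltage divider.
Series current: I = V1/(R1 + R2) = 10/(91000 + 430) = 10/91430 = 0.0001094 A
V_R2 = I × R2 = V1 × R2/(R1 + R2) = 10 × 430/91430 = 0.04703 V

Final answer: 0.04703 V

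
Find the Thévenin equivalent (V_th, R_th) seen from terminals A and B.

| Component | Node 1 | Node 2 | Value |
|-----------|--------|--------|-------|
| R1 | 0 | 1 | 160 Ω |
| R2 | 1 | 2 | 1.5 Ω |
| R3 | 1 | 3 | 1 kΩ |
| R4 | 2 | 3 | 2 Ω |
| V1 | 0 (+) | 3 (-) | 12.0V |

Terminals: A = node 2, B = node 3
Step 1 — V_th is the open-circuit voltage V_A - V_B (nothing connected across the terminals).
Nodal analysis, taking node 3 as the 0 V reference.
Source V1 fixes V_0 = 12 V.
KCL at each unknown node (sum of currents leaving = 0; resistances in Ω):
  Node 1: (V_1 - 12)/160 + (V_1 - V_2)/1.5 + (V_1 - 0)/1000 = 0
  Node 2: (V_2 - V_1)/1.5 + (V_2 - 0)/2 = 0
Collecting terms (coefficients in siemens):
  0.6739·V_1 - 0.6667·V_2 = 0.075
  1.167·V_2 - 0.6667·V_1 = 0
Determinant D = (0.6739)(1.167) - (-0.6667)(-0.6667) = 0.3418
V_1 = [(0.075)(1.167) - (-0.6667)(0)]/D = 0.256 V
V_2 = [(0.6739)(0) - (0.075)(-0.6667)]/D = 0.1463 V
V_th = V_2 - V_3 = 0.1463 - 0 = 0.1463 V
Step 2 — R_th: zero the source — replace V1 by a short circuit (node 3 merges into node 0) — and find the resistance seen between A (node 2) and B (node 0).
Reduce the network between node 2 (A) and node 0 (B) by series/parallel combination:
  Rp1 = R1 ‖ R3 (parallel, both between nodes 0 and 1) = 1/(1/160 + 1/1000) = 137.9 Ω
  Rs1 = R2 + Rp1 (series, joined only at node 1) = 1.5 + 137.9 = 139.4 Ω
  Rp2 = R4 ‖ Rs1 (parallel, both between nodes 0 and 2) = 1/(1/2 + 1/139.4) = 1.972 Ω
R_th = 1.972 Ω

Final answer: V_th = 0.1463 V, R_th = 1.972 Ω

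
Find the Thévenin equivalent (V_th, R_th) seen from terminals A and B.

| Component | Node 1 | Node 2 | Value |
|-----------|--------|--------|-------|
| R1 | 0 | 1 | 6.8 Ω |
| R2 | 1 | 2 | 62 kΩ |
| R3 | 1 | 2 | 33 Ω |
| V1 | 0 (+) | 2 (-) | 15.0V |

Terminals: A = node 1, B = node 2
Step 1 — V_th is the open-circuit voltage V_A - V_B (nothing connected across the terminals).
Nodal analysis, taking node 2 as the 0 V reference.
Source V1 fixes V_0 = 15 V.
KCL at each unknown node (sum of currents leaving = 0; resistances in Ω):
  Node 1: (V_1 - 15)/6.8 + (V_1 - 0)/62000 + (V_1 - 0)/33 = 0
Collecting terms: 0.1774 × V_1 = 2.206  =>  V_1 = 12.44 V
V_th = V_1 - V_2 = 12.44 - 0 = 12.44 V
Step 2 — R_th: zero the source — replace V1 by a short circuit (node 2 merges into node 0) — and find the resistance seen between A (node 1) and B (node 0).
Reduce the network between node 1 (A) and node 0 (B) by series/parallel combination:
  Rp1 = R1 ‖ R2 ‖ R3 (parallel, all between nodes 0 and 1) = 1/(1/6.8 + 1/62000 + 1/33) = 5.638 Ω
R_th = 5.638 Ω

Final answer: V_th = 12.44 V, R_th = 5.638 Ω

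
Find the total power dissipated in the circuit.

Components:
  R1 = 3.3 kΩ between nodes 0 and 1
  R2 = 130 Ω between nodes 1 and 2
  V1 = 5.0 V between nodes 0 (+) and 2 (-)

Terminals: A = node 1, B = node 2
Nodal analysis, taking node 2 as the 0 V reference.
Source V1 fixes V_0 = 5 V.
KCL at each unknown node (sum of currents leaving = 0; resistances in Ω):
  Node 1: (V_1 - 5)/3300 + (V_1 - 0)/130 = 0
Collecting terms: 0.007995 × V_1 = 0.001515  =>  V_1 = 0.1895 V
Power in each resistor, P = (ΔV)²/R:
  P_R1 = (5 - 0.1895)²/3300 = 0.007012 W
  P_R2 = (0.1895 - 0)²/130 = 0.0002762 W
P_total = P_R1 + P_R2 = 0.007289 W

Final answer: 0.007289 W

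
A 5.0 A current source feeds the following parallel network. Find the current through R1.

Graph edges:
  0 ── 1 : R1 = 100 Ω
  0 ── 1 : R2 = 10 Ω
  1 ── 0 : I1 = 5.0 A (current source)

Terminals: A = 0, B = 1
All resistors sit directly between nodes 0 and 1, so they are in parallel and share one voltage V; the full source current 5 A splits among them.
1/R_par = 1/100 + 1/10 = 0.11 S  =>  R_par = 9.091 Ω
V = I × R_par = 5 × 9.091 = 45.45 V
I_R1 = V/R1 = 45.45/100 = 0.4545 A

Final answer: 0.4545 A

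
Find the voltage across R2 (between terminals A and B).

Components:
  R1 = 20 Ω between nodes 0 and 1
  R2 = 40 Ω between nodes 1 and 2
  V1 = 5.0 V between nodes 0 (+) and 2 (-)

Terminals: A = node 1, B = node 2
R1 and R2 are in series across V1 (node 0 → node 1 → node 2), and the output A–B is taken across R2, so this is a voltage divider.
Series current: I = V1/(R1 + R2) = 5/(20 + 40) = 5/60 = 0.08333 A
V_R2 = I × R2 = V1 × R2/(R1 + R2) = 5 × 40/60 = 3.333 V

Final answer: 3.333 V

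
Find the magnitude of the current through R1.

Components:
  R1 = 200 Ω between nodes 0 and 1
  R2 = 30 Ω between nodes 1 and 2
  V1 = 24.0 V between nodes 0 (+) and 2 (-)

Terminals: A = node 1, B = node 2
Nodal analysis, taking node 2 as the 0 V reference.
Source V1 fixes V_0 = 24 V.
KCL at each unknown node (sum of currents leaving = 0; resistances in Ω):
  Node 1: (V_1 - 24)/200 + (V_1 - 0)/30 = 0
Collecting terms: 0.03833 × V_1 = 0.12  =>  V_1 = 3.13 V
I_R1 = (V_0 - V_1)/R1 = (24 - 3.13)/200 = 0.1043 A
|I_R1| = 0.1043 A

Final answer: |I_R1| = 0.1043 A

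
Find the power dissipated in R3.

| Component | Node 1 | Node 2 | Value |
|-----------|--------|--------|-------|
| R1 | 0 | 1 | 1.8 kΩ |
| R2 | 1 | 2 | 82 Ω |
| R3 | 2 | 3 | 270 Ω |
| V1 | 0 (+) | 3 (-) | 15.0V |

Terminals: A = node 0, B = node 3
Nodal analysis, taking node 3 as the 0 V reference.
Source V1 fixes V_0 = 15 V.
KCL at each unknown node (sum of currents leaving = 0; resistances in Ω):
  Node 1: (V_1 - 15)/1800 + (V_1 - V_2)/82 = 0
  Node 2: (V_2 - V_1)/82 + (V_2 - 0)/270 = 0
Collecting terms (coefficients in siemens):
  0.01275·V_1 - 0.0122·V_2 = 0.008333
  0.0159·V_2 - 0.0122·V_1 = 0
Determinant D = (0.01275)(0.0159) - (-0.0122)(-0.0122) = 0.000054
V_1 = [(0.008333)(0.0159) - (-0.0122)(0)]/D = 2.454 V
V_2 = [(0.01275)(0) - (0.008333)(-0.0122)]/D = 1.882 V
I_R3 = (V_2 - V_3)/R3 = (1.882 - 0)/270 = 0.00697 A
P_R3 = I_R3² × R3 = (0.00697)² × 270 = 0.01312 W

Final answer: 0.01312 W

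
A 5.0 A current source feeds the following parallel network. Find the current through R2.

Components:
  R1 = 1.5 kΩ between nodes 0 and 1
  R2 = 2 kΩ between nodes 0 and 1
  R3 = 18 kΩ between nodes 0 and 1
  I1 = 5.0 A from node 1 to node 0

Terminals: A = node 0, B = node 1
All resistors sit directly between nodes 0 and 1, so they are in parallel and share one voltage V; the full source current 5 A splits among them.
1/R_par = 1/1500 + 1/2000 + 1/18000 = 0.001222 S  =>  R_par = 818.2 Ω
V = I × R_par = 5 × 818.2 = 4091 V
I_R2 = V/R2 = 4091/2000 = 2.045 A

Final answer: 2.045 A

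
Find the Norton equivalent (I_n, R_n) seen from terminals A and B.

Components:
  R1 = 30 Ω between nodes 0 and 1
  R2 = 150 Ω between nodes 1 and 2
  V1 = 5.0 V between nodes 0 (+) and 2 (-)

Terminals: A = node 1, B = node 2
Find the Thévenin equivalent first; then I_n = V_th/R_th and R_n = R_th.
Step 1 — V_th is the open-circuit voltage V_A - V_B (nothing connected across the terminals).
Nodal analysis, taking node 2 as the 0 V reference.
Source V1 fixes V_0 = 5 V.
KCL at each unknown node (sum of currents leaving = 0; resistances in Ω):
  Node 1: (V_1 - 5)/30 + (V_1 - 0)/150 = 0
Collecting terms: 0.04 × V_1 = 0.1667  =>  V_1 = 4.167 V
V_th = V_1 - V_2 = 4.167 - 0 = 4.167 V
Step 2 — R_th: zero the source — replace V1 by a short circuit (node 2 merges into node 0) — and find the resistance seen between A (node 1) and B (node 0).
Reduce the network between node 1 (A) and node 0 (B) by series/parallel combination:
  Rp1 = R1 ‖ R2 (parallel, both between nodes 0 and 1) = 1/(1/30 + 1/150) = 25 Ω
R_th = 25 Ω
I_n = V_th/R_th = 4.167/25 = 0.1667 A, and R_n = R_th = 25 Ω

Final answer: I_n = 0.1667 A, R_n = 25 Ω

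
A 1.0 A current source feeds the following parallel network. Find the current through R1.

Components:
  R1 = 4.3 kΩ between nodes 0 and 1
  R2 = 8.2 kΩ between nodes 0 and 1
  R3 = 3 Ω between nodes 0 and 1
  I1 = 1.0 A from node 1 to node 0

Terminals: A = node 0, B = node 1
All resistors sit directly between nodes 0 and 1, so they are in parallel and share one voltage V; the full source current 1 A splits among them.
1/R_par = 1/4300 + 1/8200 + 1/3 = 0.3337 S  =>  R_par = 2.997 Ω
V = I × R_par = 1 × 2.997 = 2.997 V
I_R1 = V/R1 = 2.997/4300 = 0.0006969 A

Final answer: 0.0006969 A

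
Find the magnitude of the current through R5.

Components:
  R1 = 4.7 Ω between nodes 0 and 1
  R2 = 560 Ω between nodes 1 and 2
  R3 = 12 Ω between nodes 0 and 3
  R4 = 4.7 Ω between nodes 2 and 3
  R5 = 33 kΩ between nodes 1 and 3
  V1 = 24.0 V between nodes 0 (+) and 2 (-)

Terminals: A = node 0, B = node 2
Nodal analysis, taking node 2 as the 0 V reference.
Source V1 fixes V_0 = 24 V.
KCL at each unknown node (sum of currents leaving = 0; resistances in Ω):
  Node 1: (V_1 - 24)/4.7 + (V_1 - 0)/560 + (V_1 - V_3)/33000 = 0
  Node 3: (V_3 - 24)/12 + (V_3 - 0)/4.7 + (V_3 - V_1)/33000 = 0
Collecting terms (coefficients in siemens):
  0.2146·V_1 - 0.0000303·V_3 = 5.106
  0.2961·V_3 - 0.0000303·V_1 = 2
Determinant D = (0.2146)(0.2961) - (-0.0000303)(-0.0000303) = 0.06354
V_1 = [(5.106)(0.2961) - (-0.0000303)(2)]/D = 23.8 V
V_3 = [(0.2146)(2) - (5.106)(-0.0000303)]/D = 6.756 V
I_R5 = (V_1 - V_3)/R5 = (23.8 - 6.756)/33000 = 0.0005164 A
|I_R5| = 0.0005164 A

Final answer: |I_R5| = 0.0005164 A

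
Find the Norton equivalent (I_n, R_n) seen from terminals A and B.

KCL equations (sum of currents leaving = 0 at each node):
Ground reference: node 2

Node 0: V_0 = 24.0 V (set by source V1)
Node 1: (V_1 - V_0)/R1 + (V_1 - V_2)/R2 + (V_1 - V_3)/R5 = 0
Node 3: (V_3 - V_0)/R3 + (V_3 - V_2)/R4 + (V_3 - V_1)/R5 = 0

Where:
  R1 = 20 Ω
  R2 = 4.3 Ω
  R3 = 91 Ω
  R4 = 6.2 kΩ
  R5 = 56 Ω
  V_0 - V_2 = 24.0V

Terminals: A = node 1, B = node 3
Find the Thévenin equivalent first; then I_n = V_th/R_th and R_n = R_th.
Step 1 — V_th is the open-circuit voltage V_A - V_B (nothing connected across the terminals).
Nodal analysis, taking node 2 as the 0 V reference.
Source V1 fixes V_0 = 24 V.
KCL at each unknown node (sum of currents leaving = 0; resistances in Ω):
  Node 1: (V_1 - 24)/20 + (V_1 - 0)/4.3 + (V_1 - V_3)/56 = 0
  Node 3: (V_3 - 24)/91 + (V_3 - 0)/6200 + (V_3 - V_1)/56 = 0
Collecting terms (coefficients in siemens):
  0.3004·V_1 - 0.01786·V_3 = 1.2
  0.02901·V_3 - 0.01786·V_1 = 0.2637
Determinant D = (0.3004)(0.02901) - (-0.01786)(-0.01786) = 0.008395
V_1 = [(1.2)(0.02901) - (-0.01786)(0.2637)]/D = 4.707 V
V_3 = [(0.3004)(0.2637) - (1.2)(-0.01786)]/D = 11.99 V
V_th = V_1 - V_3 = 4.707 - 11.99 = -7.283 V
Step 2 — R_th: zero the source — replace V1 by a short circuit (node 2 merges into node 0) — and find the resistance seen between A (node 1) and B (node 3).
Reduce the network between node 1 (A) and node 3 (B) by series/parallel combination:
  Rp1 = R1 ‖ R2 (parallel, both between nodes 0 and 1) = 1/(1/20 + 1/4.3) = 3.539 Ω
  Rp2 = R3 ‖ R4 (parallel, both between nodes 0 and 3) = 1/(1/91 + 1/6200) = 89.68 Ω
  Rs1 = Rp1 + Rp2 (series, joined only at node 0) = 3.539 + 89.68 = 93.22 Ω
  Rp3 = R5 ‖ Rs1 (parallel, both between nodes 1 and 3) = 1/(1/56 + 1/93.22) = 34.98 Ω
R_th = 34.98 Ω
I_n = V_th/R_th = -7.283/34.98 = -0.2082 A, and R_n = R_th = 34.98 Ω

Final answer: I_n = -0.2082 A, R_n = 34.98 Ω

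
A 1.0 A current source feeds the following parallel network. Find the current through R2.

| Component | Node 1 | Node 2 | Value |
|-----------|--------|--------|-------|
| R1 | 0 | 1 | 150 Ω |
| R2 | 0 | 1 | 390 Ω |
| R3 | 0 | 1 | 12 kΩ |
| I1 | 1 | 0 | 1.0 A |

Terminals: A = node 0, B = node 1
All resistors sit directly between nodes 0 and 1, so they are in parallel and share one voltage V; the full source current 1 A splits among them.
1/R_par = 1/150 + 1/390 + 1/12000 = 0.009314 S  =>  R_par = 107.4 Ω
V = I × R_par = 1 × 107.4 = 107.4 V
I_R2 = V/R2 = 107.4/390 = 0.2753 A

Final answer: 0.2753 A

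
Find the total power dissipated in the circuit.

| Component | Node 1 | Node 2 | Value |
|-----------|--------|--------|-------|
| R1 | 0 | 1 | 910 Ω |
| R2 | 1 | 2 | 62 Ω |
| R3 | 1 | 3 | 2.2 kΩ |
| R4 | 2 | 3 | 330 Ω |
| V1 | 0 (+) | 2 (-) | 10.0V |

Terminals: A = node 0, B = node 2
Nodal analysis, taking node 2 as the 0 V reference.
Source V1 fixes V_0 = 10 V.
KCL at each unknown node (sum of currents leaving = 0; resistances in Ω):
  Node 1: (V_1 - 10)/910 + (V_1 - 0)/62 + (V_1 - V_3)/2200 = 0
  Node 3: (V_3 - V_1)/2200 + (V_3 - 0)/330 = 0
Collecting terms (coefficients in siemens):
  0.01768·V_1 - 0.0004545·V_3 = 0.01099
  0.003485·V_3 - 0.0004545·V_1 = 0
Determinant D = (0.01768)(0.003485) - (-0.0004545)(-0.0004545) = 0.00006141
V_1 = [(0.01099)(0.003485) - (-0.0004545)(0)]/D = 0.6236 V
V_3 = [(0.01768)(0) - (0.01099)(-0.0004545)]/D = 0.08133 V
Power in each resistor, P = (ΔV)²/R:
  P_R1 = (10 - 0.6236)²/910 = 0.09661 W
  P_R2 = (0.6236 - 0)²/62 = 0.006271 W
  P_R3 = (0.6236 - 0.08133)²/2200 = 0.0001336 W
  P_R4 = (0 - 0.08133)²/330 = 0.00002005 W
P_total = P_R1 + P_R2 + P_R3 + P_R4 = 0.103 W

Final answer: 0.103 W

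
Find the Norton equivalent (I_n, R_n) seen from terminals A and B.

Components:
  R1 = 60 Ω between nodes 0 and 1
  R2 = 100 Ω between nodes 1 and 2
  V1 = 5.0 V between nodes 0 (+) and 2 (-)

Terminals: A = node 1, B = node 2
Find the Thévenin equivalent first; then I_n = V_th/R_th and R_n = R_th.
Step 1 — V_th is the open-circuit voltage V_A - V_B (nothing connected across the terminals).
Nodal analysis, taking node 2 as the 0 V reference.
Source V1 fixes V_0 = 5 V.
KCL at each unknown node (sum of currents leaving = 0; resistances in Ω):
  Node 1: (V_1 - 5)/60 + (V_1 - 0)/100 = 0
Collecting terms: 0.02667 × V_1 = 0.08333  =>  V_1 = 3.125 V
V_th = V_1 - V_2 = 3.125 - 0 = 3.125 V
Step 2 — R_th: zero the source — replace V1 by a short circuit (node 2 merges into node 0) — and find the resistance seen between A (node 1) and B (node 0).
Reduce the network between node 1 (A) and node 0 (B) by series/parallel combination:
  Rp1 = R1 ‖ R2 (parallel, both between nodes 0 and 1) = 1/(1/60 + 1/100) = 37.5 Ω
R_th = 37.5 Ω
I_n = V_th/R_th = 3.125/37.5 = 0.08333 A, and R_n = R_th = 37.5 Ω

Final answer: I_n = 0.08333 A, R_n = 37.5 Ω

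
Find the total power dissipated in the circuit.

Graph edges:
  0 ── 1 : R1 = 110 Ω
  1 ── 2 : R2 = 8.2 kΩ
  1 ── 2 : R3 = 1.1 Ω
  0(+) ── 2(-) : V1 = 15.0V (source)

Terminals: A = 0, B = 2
Nodal analysis, taking node 2 as the 0 V reference.
Source V1 fixes V_0 = 15 V.
KCL at each unknown node (sum of currents leaving = 0; resistances in Ω):
  Node 1: (V_1 - 15)/110 + (V_1 - 0)/8200 + (V_1 - 0)/1.1 = 0
Collecting terms: 0.9183 × V_1 = 0.1364  =>  V_1 = 0.1485 V
Power in each resistor, P = (ΔV)²/R:
  P_R1 = (15 - 0.1485)²/110 = 2.005 W
  P_R2 = (0.1485 - 0)²/8200 = 0.000002689 W
  P_R3 = (0.1485 - 0)²/1.1 = 0.02005 W
P_total = P_R1 + P_R2 + P_R3 = 2.025 W

Final answer: 2.025 W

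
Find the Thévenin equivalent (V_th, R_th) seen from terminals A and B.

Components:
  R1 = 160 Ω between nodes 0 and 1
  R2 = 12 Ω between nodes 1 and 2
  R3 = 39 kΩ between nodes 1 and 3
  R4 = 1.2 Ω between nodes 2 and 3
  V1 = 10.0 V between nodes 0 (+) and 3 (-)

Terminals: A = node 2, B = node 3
Step 1 — V_th is the open-circuit voltage V_A - V_B (nothing connected across the terminals).
Nodal analysis, taking node 3 as the 0 V reference.
Source V1 fixes V_0 = 10 V.
KCL at each unknown node (sum of currents leaving = 0; resistances in Ω):
  Node 1: (V_1 - 10)/160 + (V_1 - V_2)/12 + (V_1 - 0)/39000 = 0
  Node 2: (V_2 - V_1)/12 + (V_2 - 0)/1.2 = 0
Collecting terms (coefficients in siemens):
  0.08961·V_1 - 0.08333·V_2 = 0.0625
  0.9167·V_2 - 0.08333·V_1 = 0
Determinant D = (0.08961)(0.9167) - (-0.08333)(-0.08333) = 0.0752
V_1 = [(0.0625)(0.9167) - (-0.08333)(0)]/D = 0.7619 V
V_2 = [(0.08961)(0) - (0.0625)(-0.08333)]/D = 0.06926 V
V_th = V_2 - V_3 = 0.06926 - 0 = 0.06926 V
Step 2 — R_th: zero the source — replace V1 by a short circuit (node 3 merges into node 0) — and find the resistance seen between A (node 2) and B (node 0).
Reduce the network between node 2 (A) and node 0 (B) by series/parallel combination:
  Rp1 = R1 ‖ R3 (parallel, both between nodes 0 and 1) = 1/(1/160 + 1/39000) = 159.3 Ω
  Rs1 = R2 + Rp1 (series, joined only at node 1) = 12 + 159.3 = 171.3 Ω
  Rp2 = R4 ‖ Rs1 (parallel, both between nodes 0 and 2) = 1/(1/1.2 + 1/171.3) = 1.192 Ω
R_th = 1.192 Ω

Final answer: V_th = 0.06926 V, R_th = 1.192 Ω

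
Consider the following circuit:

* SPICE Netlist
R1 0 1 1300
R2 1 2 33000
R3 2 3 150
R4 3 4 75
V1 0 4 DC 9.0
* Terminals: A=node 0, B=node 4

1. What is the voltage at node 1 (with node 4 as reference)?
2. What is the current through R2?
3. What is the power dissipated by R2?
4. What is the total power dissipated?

Nodal analysis, taking node 4 as the 0 V reference.
Source V1 fixes V_0 = 9 V.
KCL at each unknown node (sum of currents leaving = 0; resistances in Ω):
  Node 1: (V_1 - 9)/1300 + (V_1 - V_2)/33000 = 0
  Node 2: (V_2 - V_1)/33000 + (V_2 - V_3)/150 = 0
  Node 3: (V_3 - V_2)/150 + (V_3 - 0)/75 = 0
Collecting terms (coefficients in siemens):
  0.0007995·V_1 - 0.0000303·V_2 = 0.006923
  0.006697·V_2 - 0.0000303·V_1 - 0.006667·V_3 = 0
  0.02·V_3 - 0.006667·V_2 = 0
Solving these 3 simultaneous equations (Gaussian elimination) gives:
  V_1 = 8.661 V, V_2 = 0.05865 V, V_3 = 0.01955 V
Part 1:
  Read off the nodal solution: V_1 = 8.661 V
Part 2:
  I_R2 = (V_1 - V_2)/R2 = (8.661 - 0.05865)/33000 = 0.0002607 A
  Magnitude: I_R2 = 0.0002607 A
Part 3:
  I_R2 = (V_1 - V_2)/R2 = (8.661 - 0.05865)/33000 = 0.0002607 A
  P_R2 = I_R2² × R2 = (0.0002607)² × 33000 = 0.002242 W
Part 4:
  Power in each resistor, P = (ΔV)²/R:
    P_R1 = (9 - 8.661)²/1300 = 0.00008834 W
    P_R2 = (8.661 - 0.05865)²/33000 = 0.002242 W
    P_R3 = (0.05865 - 0.01955)²/150 = 0.00001019 W
    P_R4 = (0.01955 - 0)²/75 = 0.000005097 W
  P_total = P_R1 + P_R2 + P_R3 + P_R4 = 0.002346 W

Final answers:
1. V_1 = 8.661 V
2. I_R2 = 0.0002607 A
3. P_R2 = 0.002242 W
4. P_total = 0.002346 W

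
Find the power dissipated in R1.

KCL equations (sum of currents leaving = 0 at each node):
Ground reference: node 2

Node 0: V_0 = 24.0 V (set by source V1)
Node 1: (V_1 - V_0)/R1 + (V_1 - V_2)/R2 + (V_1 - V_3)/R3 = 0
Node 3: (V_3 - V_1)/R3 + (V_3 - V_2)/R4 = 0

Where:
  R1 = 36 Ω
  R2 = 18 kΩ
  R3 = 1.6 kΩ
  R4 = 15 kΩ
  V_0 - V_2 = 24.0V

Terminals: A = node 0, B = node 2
Nodal analysis, taking node 2 as the 0 V reference.
Source V1 fixes V_0 = 24 V.
KCL at each unknown node (sum of currents leaving = 0; resistances in Ω):
  Node 1: (V_1 - 24)/36 + (V_1 - 0)/18000 + (V_1 - V_3)/1600 = 0
  Node 3: (V_3 - V_1)/1600 + (V_3 - 0)/15000 = 0
Collecting terms (coefficients in siemens):
  0.02846·V_1 - 0.000625·V_3 = 0.6667
  0.0006917·V_3 - 0.000625·V_1 = 0
Determinant D = (0.02846)(0.0006917) - (-0.000625)(-0.000625) = 0.00001929
V_1 = [(0.6667)(0.0006917) - (-0.000625)(0)]/D = 23.9 V
V_3 = [(0.02846)(0) - (0.6667)(-0.000625)]/D = 21.6 V
I_R1 = (V_0 - V_1)/R1 = (24 - 23.9)/36 = 0.002768 A
P_R1 = I_R1² × R1 = (0.002768)² × 36 = 0.0002757 W

Final answer: 0.0002757 W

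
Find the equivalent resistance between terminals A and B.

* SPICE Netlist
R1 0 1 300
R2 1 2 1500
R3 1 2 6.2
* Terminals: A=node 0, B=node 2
Reduce the network between node 0 (A) and node 2 (B) by series/parallel combination:
  Rp1 = R2 ‖ R3 (parallel, both between nodes 1 and 2) = 1/(1/1500 + 1/6.2) = 6.174 Ω
  Rs1 = R1 + Rp1 (series, joined only at node 1) = 300 + 6.174 = 306.2 Ω
R_eq = 306.2 Ω

Final answer: 306.2 Ω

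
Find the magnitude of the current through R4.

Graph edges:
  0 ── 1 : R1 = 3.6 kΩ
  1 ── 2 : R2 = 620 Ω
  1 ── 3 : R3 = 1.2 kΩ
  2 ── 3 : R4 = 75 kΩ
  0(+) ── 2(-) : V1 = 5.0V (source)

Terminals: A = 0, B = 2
Nodal analysis, taking node 2 as the 0 V reference.
Source V1 fixes V_0 = 5 V.
KCL at each unknown node (sum of currents leaving = 0; resistances in Ω):
  Node 1: (V_1 - 5)/3600 + (V_1 - 0)/620 + (V_1 - V_3)/1200 = 0
  Node 3: (V_3 - V_1)/1200 + (V_3 - 0)/75000 = 0
Collecting terms (coefficients in siemens):
  0.002724·V_1 - 0.0008333·V_3 = 0.001389
  0.0008467·V_3 - 0.0008333·V_1 = 0
Determinant D = (0.002724)(0.0008467) - (-0.0008333)(-0.0008333) = 0.000001612
V_1 = [(0.001389)(0.0008467) - (-0.0008333)(0)]/D = 0.7295 V
V_3 = [(0.002724)(0) - (0.001389)(-0.0008333)]/D = 0.718 V
I_R4 = (V_2 - V_3)/R4 = (0 - 0.718)/75000 = -0.000009574 A
|I_R4| = 0.000009574 A

Final answer: |I_R4| = 9.574e-06 A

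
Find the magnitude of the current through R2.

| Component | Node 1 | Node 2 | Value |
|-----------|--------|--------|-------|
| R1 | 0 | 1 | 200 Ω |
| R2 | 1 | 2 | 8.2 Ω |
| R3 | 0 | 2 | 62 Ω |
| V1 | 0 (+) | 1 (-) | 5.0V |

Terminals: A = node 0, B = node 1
Nodal analysis, taking node 1 as the 0 V reference.
Source V1 fixes V_0 = 5 V.
KCL at each unknown node (sum of currents leaving = 0; resistances in Ω):
  Node 2: (V_2 - 0)/8.2 + (V_2 - 5)/62 = 0
Collecting terms: 0.1381 × V_2 = 0.08065  =>  V_2 = 0.584 V
I_R2 = (V_1 - V_2)/R2 = (0 - 0.584)/8.2 = -0.07123 A
|I_R2| = 0.07123 A

Final answer: |I_R2| = 0.07123 A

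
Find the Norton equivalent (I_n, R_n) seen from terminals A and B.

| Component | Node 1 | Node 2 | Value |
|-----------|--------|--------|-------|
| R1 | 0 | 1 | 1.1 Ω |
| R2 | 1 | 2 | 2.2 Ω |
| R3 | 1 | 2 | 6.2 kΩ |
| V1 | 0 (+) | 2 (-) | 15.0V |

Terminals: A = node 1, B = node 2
Find the Thévenin equivalent first; then I_n = V_th/R_th and R_n = R_th.
Step 1 — V_th is the open-circuit voltage V_A - V_B (nothing connected across the terminals).
Nodal analysis, taking node 2 as the 0 V reference.
Source V1 fixes V_0 = 15 V.
KCL at each unknown node (sum of currents leaving = 0; resistances in Ω):
  Node 1: (V_1 - 15)/1.1 + (V_1 - 0)/2.2 + (V_1 - 0)/6200 = 0
Collecting terms: 1.364 × V_1 = 13.64  =>  V_1 = 9.999 V
V_th = V_1 - V_2 = 9.999 - 0 = 9.999 V
Step 2 — R_th: zero the source — replace V1 by a short circuit (node 2 merges into node 0) — and find the resistance seen between A (node 1) and B (node 0).
Reduce the network between node 1 (A) and node 0 (B) by series/parallel combination:
  Rp1 = R1 ‖ R2 ‖ R3 (parallel, all between nodes 0 and 1) = 1/(1/1.1 + 1/2.2 + 1/6200) = 0.7332 Ω
R_th = 0.7332 Ω
I_n = V_th/R_th = 9.999/0.7332 = 13.64 A, and R_n = R_th = 0.7332 Ω

Final answer: I_n = 13.64 A, R_n = 0.7332 Ω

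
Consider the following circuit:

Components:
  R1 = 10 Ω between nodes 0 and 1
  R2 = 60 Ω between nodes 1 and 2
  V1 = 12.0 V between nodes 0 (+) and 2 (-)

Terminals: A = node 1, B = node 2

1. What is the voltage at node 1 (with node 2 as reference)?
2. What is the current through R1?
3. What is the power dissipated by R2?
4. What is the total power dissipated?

Nodal analysis, taking node 2 as the 0 V reference.
Source V1 fixes V_0 = 12 V.
KCL at each unknown node (sum of currents leaving = 0; resistances in Ω):
  Node 1: (V_1 - 12)/10 + (V_1 - 0)/60 = 0
Collecting terms: 0.1167 × V_1 = 1.2  =>  V_1 = 10.29 V
Part 1:
  Read off the nodal solution: V_1 = 10.29 V
Part 2:
  I_R1 = (V_0 - V_1)/R1 = (12 - 10.29)/10 = 0.1714 A
  Magnitude: I_R1 = 0.1714 A
Part 3:
  I_R2 = (V_1 - V_2)/R2 = (10.29 - 0)/60 = 0.1714 A
  P_R2 = I_R2² × R2 = (0.1714)² × 60 = 1.763 W
Part 4:
  Power in each resistor, P = (ΔV)²/R:
    P_R1 = (12 - 10.29)²/10 = 0.2939 W
    P_R2 = (10.29 - 0)²/60 = 1.763 W
  P_total = P_R1 + P_R2 = 2.057 W

Final answers:
1. V_1 = 10.29 V
2. I_R1 = 0.1714 A
3. P_R2 = 1.763 W
4. P_total = 2.057 W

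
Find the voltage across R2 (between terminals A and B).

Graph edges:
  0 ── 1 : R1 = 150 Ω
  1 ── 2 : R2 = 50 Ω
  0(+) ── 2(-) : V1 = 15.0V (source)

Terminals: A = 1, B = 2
R1 and R2 are in series across V1 (node 0 → node 1 → node 2), and the output A–B is taken across R2, so this is a voltage divider.
Series current: I = V1/(R1 + R2) = 15/(150 + 50) = 15/200 = 0.075 A
V_R2 = I × R2 = V1 × R2/(R1 + R2) = 15 × 50/200 = 3.75 V

Final answer: 3.75 V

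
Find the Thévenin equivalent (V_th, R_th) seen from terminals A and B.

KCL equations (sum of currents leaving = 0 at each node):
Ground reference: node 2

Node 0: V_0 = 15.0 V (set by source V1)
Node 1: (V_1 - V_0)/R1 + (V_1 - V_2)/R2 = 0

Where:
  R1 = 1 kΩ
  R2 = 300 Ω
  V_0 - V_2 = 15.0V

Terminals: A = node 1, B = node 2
Step 1 — V_th is the open-circuit voltage V_A - V_B (nothing connected across the terminals).
Nodal analysis, taking node 2 as the 0 V reference.
Source V1 fixes V_0 = 15 V.
KCL at each unknown node (sum of currents leaving = 0; resistances in Ω):
  Node 1: (V_1 - 15)/1000 + (V_1 - 0)/300 = 0
Collecting terms: 0.004333 × V_1 = 0.015  =>  V_1 = 3.462 V
V_th = V_1 - V_2 = 3.462 - 0 = 3.462 V
Step 2 — R_th: zero the source — replace V1 by a short circuit (node 2 merges into node 0) — and find the resistance seen between A (node 1) and B (node 0).
Reduce the network between node 1 (A) and node 0 (B) by series/parallel combination:
  Rp1 = R1 ‖ R2 (parallel, both between nodes 0 and 1) = 1/(1/1000 + 1/300) = 230.8 Ω
R_th = 230.8 Ω

Final answer: V_th = 3.462 V, R_th = 230.8 Ω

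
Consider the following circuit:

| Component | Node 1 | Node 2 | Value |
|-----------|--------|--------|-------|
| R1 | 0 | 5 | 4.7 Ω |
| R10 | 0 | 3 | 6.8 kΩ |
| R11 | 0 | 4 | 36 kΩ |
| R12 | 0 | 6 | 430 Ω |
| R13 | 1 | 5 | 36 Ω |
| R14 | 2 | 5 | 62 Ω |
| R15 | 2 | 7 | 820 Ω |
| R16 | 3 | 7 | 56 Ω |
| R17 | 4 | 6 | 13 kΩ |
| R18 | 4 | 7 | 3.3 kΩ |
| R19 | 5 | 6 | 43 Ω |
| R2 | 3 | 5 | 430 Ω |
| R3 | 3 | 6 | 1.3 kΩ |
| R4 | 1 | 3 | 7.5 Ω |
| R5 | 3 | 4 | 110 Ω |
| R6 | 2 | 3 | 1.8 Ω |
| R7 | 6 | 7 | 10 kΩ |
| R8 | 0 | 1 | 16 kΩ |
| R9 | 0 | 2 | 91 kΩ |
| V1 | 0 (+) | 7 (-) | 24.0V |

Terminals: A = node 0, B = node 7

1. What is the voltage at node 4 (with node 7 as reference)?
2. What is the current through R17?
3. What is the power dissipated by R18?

Nodal analysis, taking node 7 as the 0 V reference.
Source V1 fixes V_0 = 24 V.
KCL at each unknown node (sum of currents leaving = 0; resistances in Ω):
  Node 1: (V_1 - V_3)/7.5 + (V_1 - 24)/16000 + (V_1 - V_5)/36 = 0
  Node 2: (V_2 - V_3)/1.8 + (V_2 - 24)/91000 + (V_2 - V_5)/62 + (V_2 - 0)/820 = 0
  Node 3: (V_3 - V_5)/430 + (V_3 - V_6)/1300 + (V_3 - V_1)/7.5 + (V_3 - V_4)/110 + (V_3 - V_2)/1.8 + (V_3 - 24)/6800 + (V_3 - 0)/56 = 0
  Node 4: (V_4 - V_3)/110 + (V_4 - 24)/36000 + (V_4 - V_6)/13000 + (V_4 - 0)/3300 = 0
  Node 5: (V_5 - 24)/4.7 + (V_5 - V_3)/430 + (V_5 - V_1)/36 + (V_5 - V_2)/62 + (V_5 - V_6)/43 = 0
  Node 6: (V_6 - V_3)/1300 + (V_6 - 0)/10000 + (V_6 - 24)/430 + (V_6 - V_4)/13000 + (V_6 - V_5)/43 = 0
Collecting terms (coefficients in siemens):
  0.1612·V_1 - 0.1333·V_3 - 0.02778·V_5 = 0.0015
  0.5729·V_2 - 0.5556·V_3 - 0.01613·V_5 = 0.0002637
  0.7191·V_3 - 0.1333·V_1 - 0.5556·V_2 - 0.009091·V_4 - 0.002326·V_5 - 0.0007692·V_6 = 0.003529
  0.009499·V_4 - 0.009091·V_3 - 0.00007692·V_6 = 0.0006667
  0.2823·V_5 - 0.02778·V_1 - 0.01613·V_2 - 0.002326·V_3 - 0.02326·V_6 = 5.106
  0.02653·V_6 - 0.0007692·V_3 - 0.00007692·V_4 - 0.02326·V_5 = 0.05581
Solving these 6 simultaneous equations (Gaussian elimination) gives:
  V_1 = 16.72 V, V_2 = 15.65 V, V_3 = 15.49 V, V_4 = 15.07 V
  V_5 = 22.61 V, V_6 = 22.41 V
Part 1:
  Read off the nodal solution: V_4 = 15.07 V
Part 2:
  I_R17 = (V_4 - V_6)/R17 = (15.07 - 22.41)/13000 = -0.0005647 A
  Magnitude: I_R17 = 0.0005647 A
Part 3:
  I_R18 = (V_4 - V_7)/R18 = (15.07 - 0)/3300 = 0.004568 A
  P_R18 = I_R18² × R18 = (0.004568)² × 3300 = 0.06885 W

Final answers:
1. V_4 = 15.07 V
2. I_R17 = 0.0005647 A
3. P_R18 = 0.06885 W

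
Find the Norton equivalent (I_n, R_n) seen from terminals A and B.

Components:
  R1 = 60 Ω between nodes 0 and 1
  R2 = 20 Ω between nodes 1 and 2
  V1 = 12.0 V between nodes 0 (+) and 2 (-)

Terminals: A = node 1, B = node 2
Find the Thévenin equivalent first; then I_n = V_th/R_th and R_n = R_th.
Step 1 — V_th is the open-circuit voltage V_A - V_B (nothing connected across the terminals).
Nodal analysis, taking node 2 as the 0 V reference.
Source V1 fixes V_0 = 12 V.
KCL at each unknown node (sum of currents leaving = 0; resistances in Ω):
  Node 1: (V_1 - 12)/60 + (V_1 - 0)/20 = 0
Collecting terms: 0.06667 × V_1 = 0.2  =>  V_1 = 3 V
V_th = V_1 - V_2 = 3 - 0 = 3 V
Step 2 — R_th: zero the source — replace V1 by a short circuit (node 2 merges into node 0) — and find the resistance seen between A (node 1) and B (node 0).
Reduce the network between node 1 (A) and node 0 (B) by series/parallel combination:
  Rp1 = R1 ‖ R2 (parallel, both between nodes 0 and 1) = 1/(1/60 + 1/20) = 15 Ω
R_th = 15 Ω
I_n = V_th/R_th = 3/15 = 0.2 A, and R_n = R_th = 15 Ω

Final answer: I_n = 0.2 A, R_n = 15 Ω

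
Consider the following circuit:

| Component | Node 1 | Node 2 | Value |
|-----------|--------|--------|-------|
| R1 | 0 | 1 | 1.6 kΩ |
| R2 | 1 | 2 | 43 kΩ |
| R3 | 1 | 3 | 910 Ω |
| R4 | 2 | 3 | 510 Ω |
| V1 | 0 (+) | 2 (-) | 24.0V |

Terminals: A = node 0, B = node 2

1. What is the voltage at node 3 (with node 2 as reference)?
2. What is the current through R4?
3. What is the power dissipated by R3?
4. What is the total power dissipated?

Nodal analysis, taking node 2 as the 0 V reference.
Source V1 fixes V_0 = 24 V.
KCL at each unknown node (sum of currents leaving = 0; resistances in Ω):
  Node 1: (V_1 - 24)/1600 + (V_1 - 0)/43000 + (V_1 - V_3)/910 = 0
  Node 3: (V_3 - V_1)/910 + (V_3 - 0)/510 = 0
Collecting terms (coefficients in siemens):
  0.001747·V_1 - 0.001099·V_3 = 0.015
  0.00306·V_3 - 0.001099·V_1 = 0
Determinant D = (0.001747)(0.00306) - (-0.001099)(-0.001099) = 0.000004138
V_1 = [(0.015)(0.00306) - (-0.001099)(0)]/D = 11.09 V
V_3 = [(0.001747)(0) - (0.015)(-0.001099)]/D = 3.983 V
Part 1:
  Read off the nodal solution: V_3 = 3.983 V
Part 2:
  I_R4 = (V_2 - V_3)/R4 = (0 - 3.983)/510 = -0.00781 A
  Magnitude: I_R4 = 0.00781 A
Part 3:
  I_R3 = (V_1 - V_3)/R3 = (11.09 - 3.983)/910 = 0.00781 A
  P_R3 = I_R3² × R3 = (0.00781)² × 910 = 0.05551 W
Part 4:
  Power in each resistor, P = (ΔV)²/R:
    P_R1 = (24 - 11.09)²/1600 = 0.1042 W
    P_R2 = (11.09 - 0)²/43000 = 0.002861 W
    P_R3 = (11.09 - 3.983)²/910 = 0.05551 W
    P_R4 = (0 - 3.983)²/510 = 0.03111 W
  P_total = P_R1 + P_R2 + P_R3 + P_R4 = 0.1936 W

Final answers:
1. V_3 = 3.983 V
2. I_R4 = 0.00781 A
3. P_R3 = 0.05551 W
4. P_total = 0.1936 W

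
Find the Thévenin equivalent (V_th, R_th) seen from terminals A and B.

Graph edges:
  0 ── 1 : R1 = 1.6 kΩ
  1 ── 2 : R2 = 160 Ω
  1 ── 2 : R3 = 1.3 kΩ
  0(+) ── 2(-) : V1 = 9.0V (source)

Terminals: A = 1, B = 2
Step 1 — V_th is the open-circuit voltage V_A - V_B (nothing connected across the terminals).
Nodal analysis, taking node 2 as the 0 V reference.
Source V1 fixes V_0 = 9 V.
KCL at each unknown node (sum of currents leaving = 0; resistances in Ω):
  Node 1: (V_1 - 9)/1600 + (V_1 - 0)/160 + (V_1 - 0)/1300 = 0
Collecting terms: 0.007644 × V_1 = 0.005625  =>  V_1 = 0.7358 V
V_th = V_1 - V_2 = 0.7358 - 0 = 0.7358 V
Step 2 — R_th: zero the source — replace V1 by a short circuit (node 2 merges into node 0) — and find the resistance seen between A (node 1) and B (node 0).
Reduce the network between node 1 (A) and node 0 (B) by series/parallel combination:
  Rp1 = R1 ‖ R2 ‖ R3 (parallel, all between nodes 0 and 1) = 1/(1/1600 + 1/160 + 1/1300) = 130.8 Ω
R_th = 130.8 Ω

Final answer: V_th = 0.7358 V, R_th = 130.8 Ω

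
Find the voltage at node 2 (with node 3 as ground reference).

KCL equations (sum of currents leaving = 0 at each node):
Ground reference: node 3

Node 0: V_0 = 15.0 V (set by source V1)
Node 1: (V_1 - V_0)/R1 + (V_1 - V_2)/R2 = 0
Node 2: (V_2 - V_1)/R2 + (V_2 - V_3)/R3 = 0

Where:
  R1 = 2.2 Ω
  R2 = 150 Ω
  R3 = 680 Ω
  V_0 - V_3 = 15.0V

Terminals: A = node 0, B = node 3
Nodal analysis, taking node 3 as the 0 V reference.
Source V1 fixes V_0 = 15 V.
KCL at each unknown node (sum of currents leaving = 0; resistances in Ω):
  Node 1: (V_1 - 15)/2.2 + (V_1 - V_2)/150 = 0
  Node 2: (V_2 - V_1)/150 + (V_2 - 0)/680 = 0
Collecting terms (coefficients in siemens):
  0.4612·V_1 - 0.006667·V_2 = 6.818
  0.008137·V_2 - 0.006667·V_1 = 0
Determinant D = (0.4612)(0.008137) - (-0.006667)(-0.006667) = 0.003709
V_1 = [(6.818)(0.008137) - (-0.006667)(0)]/D = 14.96 V
V_2 = [(0.4612)(0) - (6.818)(-0.006667)]/D = 12.26 V
The requested potential is V_2 = 12.26 V.

Final answer: V_2 = 12.26 V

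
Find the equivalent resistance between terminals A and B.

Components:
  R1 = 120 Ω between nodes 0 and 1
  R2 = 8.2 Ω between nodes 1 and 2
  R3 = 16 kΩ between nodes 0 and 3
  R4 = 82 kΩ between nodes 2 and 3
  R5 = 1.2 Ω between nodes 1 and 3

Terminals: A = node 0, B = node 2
The network is not a plain series/parallel combination. Inject a 1 A test current into terminal A (node 0) and return it from terminal B (node 2); then R_eq = V_A / (1 A).
Nodal analysis, taking node 2 as the 0 V reference.
Current source I_test pushes 1 A into node 0 and draws it out of node 2.
KCL at each unknown node (sum of currents leaving = 0; resistances in Ω):
  Node 0: (V_0 - V_1)/120 + (V_0 - V_3)/16000 - 1 = 0
  Node 1: (V_1 - V_0)/120 + (V_1 - 0)/8.2 + (V_1 - V_3)/1.2 = 0
  Node 3: (V_3 - V_0)/16000 + (V_3 - V_1)/1.2 + (V_3 - 0)/82000 = 0
Collecting terms (coefficients in siemens):
  0.008396·V_0 - 0.008333·V_1 - 0.0000625·V_3 = 1
  0.9636·V_1 - 0.008333·V_0 - 0.8333·V_3 = 0
  0.8334·V_3 - 0.0000625·V_0 - 0.8333·V_1 = 0
Solving these 3 simultaneous equations (Gaussian elimination) gives:
  V_0 = 127.3 V, V_1 = 8.199 V, V_3 = 8.208 V
R_eq = V_0 / 1 A = 127.3 Ω

Final answer: 127.3 Ω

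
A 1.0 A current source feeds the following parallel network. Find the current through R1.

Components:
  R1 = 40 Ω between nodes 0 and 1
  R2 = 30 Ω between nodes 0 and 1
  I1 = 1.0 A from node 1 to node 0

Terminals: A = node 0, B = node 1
All resistors sit directly between nodes 0 and 1, so they are in parallel and share one voltage V; the full source current 1 A splits among them.
1/R_par = 1/40 + 1/30 = 0.05833 S  =>  R_par = 17.14 Ω
V = I × R_par = 1 × 17.14 = 17.14 V
I_R1 = V/R1 = 17.14/40 = 0.4286 A

Final answer: 0.4286 A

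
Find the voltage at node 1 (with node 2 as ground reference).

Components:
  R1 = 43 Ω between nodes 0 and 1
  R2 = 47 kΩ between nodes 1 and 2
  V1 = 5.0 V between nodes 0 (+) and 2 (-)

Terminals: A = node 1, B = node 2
Nodal analysis, taking node 2 as the 0 V reference.
Source V1 fixes V_0 = 5 V.
KCL at each unknown node (sum of currents leaving = 0; resistances in Ω):
  Node 1: (V_1 - 5)/43 + (V_1 - 0)/47000 = 0
Collecting terms: 0.02328 × V_1 = 0.1163  =>  V_1 = 4.995 V
The requested potential is V_1 = 4.995 V.

Final answer: V_1 = 4.995 V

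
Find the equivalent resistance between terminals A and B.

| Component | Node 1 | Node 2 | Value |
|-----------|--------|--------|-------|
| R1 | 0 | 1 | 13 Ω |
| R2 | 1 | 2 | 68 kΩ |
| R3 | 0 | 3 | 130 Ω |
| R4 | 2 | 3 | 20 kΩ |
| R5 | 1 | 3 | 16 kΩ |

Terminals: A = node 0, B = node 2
The network is not a plain series/parallel combination. Inject a 1 A test current into terminal A (node 0) and return it from terminal B (node 2); then R_eq = V_A / (1 A).
Nodal analysis, taking node 2 as the 0 V reference.
Current source I_test pushes 1 A into node 0 and draws it out of node 2.
KCL at each unknown node (sum of currents leaving = 0; resistances in Ω):
  Node 0: (V_0 - V_1)/13 + (V_0 - V_3)/130 - 1 = 0
  Node 1: (V_1 - V_0)/13 + (V_1 - 0)/68000 + (V_1 - V_3)/16000 = 0
  Node 3: (V_3 - V_0)/130 + (V_3 - V_1)/16000 + (V_3 - 0)/20000 = 0
Collecting terms (coefficients in siemens):
  0.08462·V_0 - 0.07692·V_1 - 0.007692·V_3 = 1
  0.077·V_1 - 0.07692·V_0 - 0.0000625·V_3 = 0
  0.007805·V_3 - 0.007692·V_0 - 0.0000625·V_1 = 0
Solving these 3 simultaneous equations (Gaussian elimination) gives:
  V_0 = 15530 V, V_1 = 15530 V, V_3 = 15430 V
R_eq = V_0 / 1 A = 15530 Ω = 15.53 kΩ

Final answer: 15.53 kΩ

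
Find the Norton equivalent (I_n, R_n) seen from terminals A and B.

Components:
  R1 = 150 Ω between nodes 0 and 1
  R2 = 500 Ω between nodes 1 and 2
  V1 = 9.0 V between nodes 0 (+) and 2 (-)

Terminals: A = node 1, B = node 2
Find the Thévenin equivalent first; then I_n = V_th/R_th and R_n = R_th.
Step 1 — V_th is the open-circuit voltage V_A - V_B (nothing connected across the terminals).
Nodal analysis, taking node 2 as the 0 V reference.
Source V1 fixes V_0 = 9 V.
KCL at each unknown node (sum of currents leaving = 0; resistances in Ω):
  Node 1: (V_1 - 9)/150 + (V_1 - 0)/500 = 0
Collecting terms: 0.008667 × V_1 = 0.06  =>  V_1 = 6.923 V
V_th = V_1 - V_2 = 6.923 - 0 = 6.923 V
Step 2 — R_th: zero the source — replace V1 by a short circuit (node 2 merges into node 0) — and find the resistance seen between A (node 1) and B (node 0).
Reduce the network between node 1 (A) and node 0 (B) by series/parallel combination:
  Rp1 = R1 ‖ R2 (parallel, both between nodes 0 and 1) = 1/(1/150 + 1/500) = 115.4 Ω
R_th = 115.4 Ω
I_n = V_th/R_th = 6.923/115.4 = 0.06 A, and R_n = R_th = 115.4 Ω

Final answer: I_n = 0.06 A, R_n = 115.4 Ω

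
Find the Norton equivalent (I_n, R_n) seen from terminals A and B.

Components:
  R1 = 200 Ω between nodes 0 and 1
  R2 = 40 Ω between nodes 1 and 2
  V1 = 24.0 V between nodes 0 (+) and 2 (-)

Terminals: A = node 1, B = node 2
Find the Thévenin equivalent first; then I_n = V_th/R_th and R_n = R_th.
Step 1 — V_th is the open-circuit voltage V_A - V_B (nothing connected across the terminals).
Nodal analysis, taking node 2 as the 0 V reference.
Source V1 fixes V_0 = 24 V.
KCL at each unknown node (sum of currents leaving = 0; resistances in Ω):
  Node 1: (V_1 - 24)/200 + (V_1 - 0)/40 = 0
Collecting terms: 0.03 × V_1 = 0.12  =>  V_1 = 4 V
V_th = V_1 - V_2 = 4 - 0 = 4 V
Step 2 — R_th: zero the source — replace V1 by a short circuit (node 2 merges into node 0) — and find the resistance seen between A (node 1) and B (node 0).
Reduce the network between node 1 (A) and node 0 (B) by series/parallel combination:
  Rp1 = R1 ‖ R2 (parallel, both between nodes 0 and 1) = 1/(1/200 + 1/40) = 33.33 Ω
R_th = 33.33 Ω
I_n = V_th/R_th = 4/33.33 = 0.12 A, and R_n = R_th = 33.33 Ω

Final answer: I_n = 0.12 A, R_n = 33.33 Ω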